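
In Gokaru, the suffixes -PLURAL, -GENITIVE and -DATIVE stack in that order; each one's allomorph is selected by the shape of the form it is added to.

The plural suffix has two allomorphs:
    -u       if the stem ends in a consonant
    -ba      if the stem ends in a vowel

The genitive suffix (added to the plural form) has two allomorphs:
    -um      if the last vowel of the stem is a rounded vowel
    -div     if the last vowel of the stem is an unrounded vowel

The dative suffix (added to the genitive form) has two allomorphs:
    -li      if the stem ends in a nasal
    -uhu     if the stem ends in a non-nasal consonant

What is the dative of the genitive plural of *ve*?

vebadivuhu

The final sound of *ve* is /e/, which is a vowel, so the plural suffix is -ba, giving *veba*.
The plural form *veba* — last vowel /a/ (an unrounded vowel) → -div → *vebadiv*.
Since the final consonant of the genitive form *vebadiv* is /v/ (non-nasal), it takes -uhu, giving *vebadivuhu*.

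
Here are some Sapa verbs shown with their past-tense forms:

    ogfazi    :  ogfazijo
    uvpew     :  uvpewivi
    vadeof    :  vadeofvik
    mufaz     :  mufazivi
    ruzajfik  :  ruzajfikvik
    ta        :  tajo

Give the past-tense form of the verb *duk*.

Looking at the final sound of each stem: -vik when the stem ends in a voiceless consonant (*vadeof*, *ruzajfik*); -ivi when the stem ends in a voiced consonant (*uvpew*, *mufaz*); -jo when the stem ends in a vowel (*ogfazi*, *ta*).
The final sound of *duk* is /k/, which is a voiceless consonant, so the suffix is -vik, giving *dukvik*.

dukvik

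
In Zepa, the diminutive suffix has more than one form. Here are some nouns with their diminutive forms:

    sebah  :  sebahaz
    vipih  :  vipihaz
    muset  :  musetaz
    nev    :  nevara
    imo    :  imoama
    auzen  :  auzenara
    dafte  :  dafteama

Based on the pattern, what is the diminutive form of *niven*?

nivenara

The suffix is conditioned by the final sound: -az when the stem ends in a voiceless consonant (*sebah*, *vipih*, *muset*); -ara when the stem ends in a voiced consonant (*nev*, *auzen*); -ama when the stem ends in a vowel (*imo*, *dafte*).
*niven*: final sound = /n/, a voiced consonant → -ara → *nivenara*.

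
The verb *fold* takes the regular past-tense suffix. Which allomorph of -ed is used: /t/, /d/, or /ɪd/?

/ɪd/

The stem *fold* ends in /t/ or /d/.
The -ed suffix is realized as /ɪd/ after /t, d/; as /t/ after other voiceless consonants; and as /d/ after other voiced sounds.
So -ed on *fold* is pronounced /ɪd/.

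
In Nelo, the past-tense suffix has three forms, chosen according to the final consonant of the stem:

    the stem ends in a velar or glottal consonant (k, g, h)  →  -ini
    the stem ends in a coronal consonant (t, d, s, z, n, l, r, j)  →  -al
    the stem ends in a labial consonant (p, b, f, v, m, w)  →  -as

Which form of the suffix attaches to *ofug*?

-ini

*ofug*: final consonant = /g/, velar/glottal → -ini.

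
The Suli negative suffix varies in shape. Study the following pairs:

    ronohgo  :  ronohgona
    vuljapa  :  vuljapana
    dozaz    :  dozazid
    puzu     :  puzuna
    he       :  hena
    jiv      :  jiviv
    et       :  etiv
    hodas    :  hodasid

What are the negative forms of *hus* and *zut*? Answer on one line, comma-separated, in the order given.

husid, zutiv

The alternation tracks the final sound of the stem — -id when the stem ends in a sibilant (*dozaz*, *hodas*); -iv when the stem ends in a non-sibilant consonant (*jiv*, *et*); -na when the stem ends in a vowel (*ronohgo*, *vuljapa*, *puzu*, *he*).
*hus* — final sound /s/ (a sibilant) → -id → *husid*.
The final sound of *zut* is /t/, which is a non-sibilant consonant, so the suffix is -iv, giving *zutiv*.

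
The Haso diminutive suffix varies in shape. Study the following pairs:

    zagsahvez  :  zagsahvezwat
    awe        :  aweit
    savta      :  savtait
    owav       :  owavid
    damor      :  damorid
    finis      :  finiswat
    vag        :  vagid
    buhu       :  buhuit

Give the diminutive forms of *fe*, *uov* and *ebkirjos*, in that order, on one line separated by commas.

feit, uovid, ebkirjoswat

Looking at the final sound of each stem: -wat when the stem ends in a sibilant (*zagsahvez*, *finis*); -id when the stem ends in a non-sibilant consonant (*owav*, *damor*, *vag*); -it when the stem ends in a vowel (*awe*, *savta*, *buhu*).
*fe* — final sound /e/ (a vowel) → -it → *feit*.
The final sound of *uov* is /v/, which is a non-sibilant consonant, so the suffix is -id, giving *uovid*.
*ebkirjos* — final sound /s/ (a sibilant) → -wat → *ebkirjoswat*.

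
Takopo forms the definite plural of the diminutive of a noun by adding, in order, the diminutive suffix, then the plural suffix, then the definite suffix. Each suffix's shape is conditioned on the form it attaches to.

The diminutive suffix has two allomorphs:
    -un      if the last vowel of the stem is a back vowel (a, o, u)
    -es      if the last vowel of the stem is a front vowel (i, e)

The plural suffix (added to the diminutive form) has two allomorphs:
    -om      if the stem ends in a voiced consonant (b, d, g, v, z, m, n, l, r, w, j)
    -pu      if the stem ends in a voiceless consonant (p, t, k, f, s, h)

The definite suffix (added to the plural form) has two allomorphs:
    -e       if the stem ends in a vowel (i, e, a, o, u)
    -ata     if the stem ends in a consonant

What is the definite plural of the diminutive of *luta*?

The last vowel of *luta* is /a/, which is a back vowel, so the diminutive suffix is -un, giving *lutaun*.
Since the final consonant of the diminutive form *lutaun* is /n/ (voiced), it takes -om, giving *lutaunom*.
Since the final sound of the plural form *lutaunom* is /m/ (a consonant), it takes -ata, giving *lutaunomata*.

lutaunomata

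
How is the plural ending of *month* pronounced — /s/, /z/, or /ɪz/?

The stem *month* ends in a voiceless non-sibilant consonant.
The plural suffix surfaces as /ɪz/ after sibilants, /s/ after other voiceless consonants, and /z/ after other voiced sounds.
So the plural -s on *month* is pronounced /s/.

/s/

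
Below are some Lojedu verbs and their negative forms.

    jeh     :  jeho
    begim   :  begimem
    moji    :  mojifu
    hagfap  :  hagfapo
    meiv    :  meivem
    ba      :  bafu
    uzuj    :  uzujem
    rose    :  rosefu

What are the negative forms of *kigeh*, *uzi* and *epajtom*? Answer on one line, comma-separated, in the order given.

kigeho, uzifu, epajtomem

The suffix is conditioned by the final sound: -o when the stem ends in a voiceless consonant (*jeh*, *hagfap*); -em when the stem ends in a voiced consonant (*begim*, *meiv*, *uzuj*); -fu when the stem ends in a vowel (*moji*, *ba*, *rose*).
The final sound of *kigeh* is /h/, which is a voiceless consonant, so the suffix is -o, giving *kigeho*.
*uzi* — final sound /i/ (a vowel) → -fu → *uzifu*.
The final sound of *epajtom* is /m/, which is a voiced consonant, so the suffix is -em, giving *epajtomem*.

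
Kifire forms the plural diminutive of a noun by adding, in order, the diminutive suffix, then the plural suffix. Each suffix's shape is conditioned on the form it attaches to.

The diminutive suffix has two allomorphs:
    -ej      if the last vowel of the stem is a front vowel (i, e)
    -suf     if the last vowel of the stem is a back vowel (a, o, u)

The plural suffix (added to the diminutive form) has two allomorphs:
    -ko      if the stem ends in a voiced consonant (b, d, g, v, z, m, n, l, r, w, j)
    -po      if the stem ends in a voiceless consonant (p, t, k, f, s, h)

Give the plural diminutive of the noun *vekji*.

vekjiejko

Since the last vowel of *vekji* is /i/ (a front vowel), it takes -ej, giving *vekjiej*.
The final consonant of the diminutive form *vekjiej* is /j/, which is voiced, so the plural suffix is -ko, giving *vekjiejko*.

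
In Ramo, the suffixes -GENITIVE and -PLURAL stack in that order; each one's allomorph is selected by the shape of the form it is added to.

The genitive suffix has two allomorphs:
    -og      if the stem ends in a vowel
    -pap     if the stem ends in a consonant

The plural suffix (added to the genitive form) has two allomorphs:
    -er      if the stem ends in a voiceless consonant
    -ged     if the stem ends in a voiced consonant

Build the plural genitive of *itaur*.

itaurpaper

*itaur* — final sound /r/ (a consonant) → -pap → *itaurpap*.
The final consonant of the genitive form *itaurpap* is /p/, which is voiceless, so the plural suffix is -er, giving *itaurpaper*.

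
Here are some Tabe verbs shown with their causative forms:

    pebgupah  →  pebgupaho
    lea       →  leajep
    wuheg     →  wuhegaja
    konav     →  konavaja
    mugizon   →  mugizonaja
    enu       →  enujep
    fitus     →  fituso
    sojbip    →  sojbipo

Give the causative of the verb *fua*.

fuajep

The pattern is voicing of the final sound: -o when the stem ends in a voiceless consonant (*pebgupah*, *fitus*, *sojbip*); -aja when the stem ends in a voiced consonant (*wuheg*, *konav*, *mugizon*); -jep when the stem ends in a vowel (*lea*, *enu*).
The final sound of *fua* is /a/, which is a vowel, so the suffix is -jep, giving *fuajep*.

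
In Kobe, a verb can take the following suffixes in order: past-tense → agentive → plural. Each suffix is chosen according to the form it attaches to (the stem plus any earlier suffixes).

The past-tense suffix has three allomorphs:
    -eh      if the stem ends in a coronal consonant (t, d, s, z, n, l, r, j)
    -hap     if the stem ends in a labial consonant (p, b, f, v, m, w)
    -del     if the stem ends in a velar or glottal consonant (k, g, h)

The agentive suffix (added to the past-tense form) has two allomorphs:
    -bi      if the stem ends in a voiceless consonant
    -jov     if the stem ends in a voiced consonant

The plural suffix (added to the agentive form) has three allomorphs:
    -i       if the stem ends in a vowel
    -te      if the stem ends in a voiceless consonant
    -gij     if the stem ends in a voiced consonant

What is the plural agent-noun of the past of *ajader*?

ajaderehbii

*ajader* — final consonant /r/ (coronal) → -eh → *ajadereh*.
The final consonant of the past-tense form *ajadereh* is /h/, which is voiceless, so the agentive suffix is -bi, giving *ajaderehbi*.
The final sound of the agentive form *ajaderehbi* is /i/, which is a vowel, so the plural suffix is -i, giving *ajaderehbii*.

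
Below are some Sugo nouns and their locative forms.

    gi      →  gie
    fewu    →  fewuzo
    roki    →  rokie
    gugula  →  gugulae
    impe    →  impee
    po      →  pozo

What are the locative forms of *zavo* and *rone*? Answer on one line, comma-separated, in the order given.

Looking at the last vowel of each stem: -zo when the last vowel of the stem is a rounded vowel (*fewu*, *po*); -e when the last vowel of the stem is an unrounded vowel (*gi*, *roki*, *gugula*, *impe*).
*zavo*: last vowel = /o/, a rounded vowel → -zo → *zavozo*.
Since the last vowel of *rone* is /e/ (an unrounded vowel), it takes -e, giving *ronee*.

zavozo, ronee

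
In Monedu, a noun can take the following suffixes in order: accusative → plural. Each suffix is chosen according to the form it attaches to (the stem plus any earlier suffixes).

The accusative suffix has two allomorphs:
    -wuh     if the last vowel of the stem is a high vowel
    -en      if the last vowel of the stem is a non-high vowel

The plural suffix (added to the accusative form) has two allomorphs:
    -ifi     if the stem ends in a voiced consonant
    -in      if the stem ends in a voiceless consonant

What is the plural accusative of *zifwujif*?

zifwujifwuhin

Since the last vowel of *zifwujif* is /i/ (a high vowel), it takes -wuh, giving *zifwujifwuh*.
The accusative form *zifwujifwuh* — final consonant /h/ (voiceless) → -in → *zifwujifwuhin*.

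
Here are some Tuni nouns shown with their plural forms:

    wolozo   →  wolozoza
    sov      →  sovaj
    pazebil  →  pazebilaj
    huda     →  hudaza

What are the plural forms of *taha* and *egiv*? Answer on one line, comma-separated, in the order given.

tahaza, egivaj

The suffix is conditioned by the final sound: -aj when the stem ends in a consonant (*sov*, *pazebil*); -za when the stem ends in a vowel (*wolozo*, *huda*).
*taha* — final sound /a/ (a vowel) → -za → *tahaza*.
*egiv* — final sound /v/ (a consonant) → -aj → *egivaj*.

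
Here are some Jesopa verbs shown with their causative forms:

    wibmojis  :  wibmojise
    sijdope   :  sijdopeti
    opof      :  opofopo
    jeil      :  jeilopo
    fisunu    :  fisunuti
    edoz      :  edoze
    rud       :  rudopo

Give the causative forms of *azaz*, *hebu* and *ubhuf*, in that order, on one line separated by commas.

The suffix is conditioned by the final sound: -e when the stem ends in a sibilant (*wibmojis*, *edoz*); -opo when the stem ends in a non-sibilant consonant (*opof*, *jeil*, *rud*); -ti when the stem ends in a vowel (*sijdope*, *fisunu*).
Since the final sound of *azaz* is /z/ (a sibilant), it takes -e, giving *azaze*.
Since the final sound of *hebu* is /u/ (a vowel), it takes -ti, giving *hebuti*.
The final sound of *ubhuf* is /f/, which is a non-sibilant consonant, so the suffix is -opo, giving *ubhufopo*.

azaze, hebuti, ubhufopo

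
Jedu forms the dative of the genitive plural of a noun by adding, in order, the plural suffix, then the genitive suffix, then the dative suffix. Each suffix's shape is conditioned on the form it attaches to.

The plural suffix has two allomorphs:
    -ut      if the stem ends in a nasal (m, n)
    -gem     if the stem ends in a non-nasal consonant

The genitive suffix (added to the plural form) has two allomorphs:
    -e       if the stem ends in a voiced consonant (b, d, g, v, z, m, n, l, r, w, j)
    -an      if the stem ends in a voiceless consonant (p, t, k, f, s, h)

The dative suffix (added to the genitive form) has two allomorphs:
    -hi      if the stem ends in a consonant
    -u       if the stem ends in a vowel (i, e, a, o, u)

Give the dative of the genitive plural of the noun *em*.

emutanhi

Since the final consonant of *em* is /m/ (a nasal), it takes -ut, giving *emut*.
The plural form *emut* — final consonant /t/ (voiceless) → -an → *emutan*.
Since the final sound of the genitive form *emutan* is /n/ (a consonant), it takes -hi, giving *emutanhi*.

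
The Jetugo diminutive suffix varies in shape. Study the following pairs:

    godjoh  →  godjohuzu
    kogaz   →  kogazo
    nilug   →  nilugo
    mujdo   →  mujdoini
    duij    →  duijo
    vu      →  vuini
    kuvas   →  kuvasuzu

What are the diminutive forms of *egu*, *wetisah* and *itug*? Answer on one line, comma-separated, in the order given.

The suffix is conditioned by the final sound: -uzu when the stem ends in a voiceless consonant (*godjoh*, *kuvas*); -o when the stem ends in a voiced consonant (*kogaz*, *nilug*, *duij*); -ini when the stem ends in a vowel (*mujdo*, *vu*).
The final sound of *egu* is /u/, which is a vowel, so the suffix is -ini, giving *eguini*.
The final sound of *wetisah* is /h/, which is a voiceless consonant, so the suffix is -uzu, giving *wetisahuzu*.
*itug* — final sound /g/ (a voiced consonant) → -o → *itugo*.

eguini, wetisahuzu, itugo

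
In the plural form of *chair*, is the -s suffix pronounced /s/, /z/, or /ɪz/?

The stem *chair* ends in a voiced non-sibilant sound.
The plural suffix surfaces as /ɪz/ after sibilants, /s/ after other voiceless consonants, and /z/ after other voiced sounds.
So the plural -s on *chair* is pronounced /z/.

/z/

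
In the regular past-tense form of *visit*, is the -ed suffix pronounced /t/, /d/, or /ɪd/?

/ɪd/

The stem *visit* ends in /t/ or /d/.
The -ed suffix is realized as /ɪd/ after /t, d/; as /t/ after other voiceless consonants; and as /d/ after other voiced sounds.
So -ed on *visit* is pronounced /ɪd/.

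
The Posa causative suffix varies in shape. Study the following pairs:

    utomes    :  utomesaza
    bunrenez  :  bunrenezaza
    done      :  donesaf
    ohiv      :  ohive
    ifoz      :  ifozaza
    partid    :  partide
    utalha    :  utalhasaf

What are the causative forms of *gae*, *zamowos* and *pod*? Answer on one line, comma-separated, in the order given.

gaesaf, zamowosaza, pode

The pattern is sibilance of the final sound: -aza when the stem ends in a sibilant (*utomes*, *bunrenez*, *ifoz*); -e when the stem ends in a non-sibilant consonant (*ohiv*, *partid*); -saf when the stem ends in a vowel (*done*, *utalha*).
Since the final sound of *gae* is /e/ (a vowel), it takes -saf, giving *gaesaf*.
The final sound of *zamowos* is /s/, which is a sibilant, so the suffix is -aza, giving *zamowosaza*.
*pod* — final sound /d/ (a non-sibilant consonant) → -e → *pode*.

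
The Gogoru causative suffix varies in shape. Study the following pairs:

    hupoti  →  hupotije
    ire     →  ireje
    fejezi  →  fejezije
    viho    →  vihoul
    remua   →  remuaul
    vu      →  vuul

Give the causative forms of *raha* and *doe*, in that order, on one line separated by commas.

The alternation tracks the last vowel of the stem — -je when the last vowel of the stem is a front vowel (*hupoti*, *ire*, *fejezi*); -ul when the last vowel of the stem is a back vowel (*viho*, *remua*, *vu*).
*raha* — last vowel /a/ (a back vowel) → -ul → *rahaul*.
*doe*: last vowel = /e/, a front vowel → -je → *doeje*.

rahaul, doeje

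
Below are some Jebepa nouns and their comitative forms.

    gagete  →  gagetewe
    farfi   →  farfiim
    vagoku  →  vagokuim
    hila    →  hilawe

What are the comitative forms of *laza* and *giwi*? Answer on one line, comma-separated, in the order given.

lazawe, giwiim

Looking at the last vowel of each stem: -im when the last vowel of the stem is a high vowel (*farfi*, *vagoku*); -we when the last vowel of the stem is a non-high vowel (*gagete*, *hila*).
Since the last vowel of *laza* is /a/ (a non-high vowel), it takes -we, giving *lazawe*.
Since the last vowel of *giwi* is /i/ (a high vowel), it takes -im, giving *giwiim*.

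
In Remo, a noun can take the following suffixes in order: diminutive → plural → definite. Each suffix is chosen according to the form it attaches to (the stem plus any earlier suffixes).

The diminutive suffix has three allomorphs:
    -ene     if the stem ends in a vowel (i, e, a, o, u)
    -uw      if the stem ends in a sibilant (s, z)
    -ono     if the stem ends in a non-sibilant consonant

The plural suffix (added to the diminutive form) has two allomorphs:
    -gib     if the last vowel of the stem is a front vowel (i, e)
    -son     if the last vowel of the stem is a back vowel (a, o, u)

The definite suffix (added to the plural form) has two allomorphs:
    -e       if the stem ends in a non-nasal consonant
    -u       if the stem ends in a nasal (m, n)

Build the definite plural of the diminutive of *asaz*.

The final sound of *asaz* is /z/, which is a sibilant, so the diminutive suffix is -uw, giving *asazuw*.
The diminutive form *asazuw* — last vowel /u/ (a back vowel) → -son → *asazuwson*.
The plural form *asazuwson*: final consonant = /n/, a nasal → -u → *asazuwsonu*.

asazuwsonu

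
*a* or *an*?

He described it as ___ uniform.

a

The indefinite article is chosen by the initial *sound* of the following word, not its spelling.
*uniform* begins with the sound /juː/ (u pronounced /juː/) — a consonant sound.
So the article is *a*: He described it as a uniform.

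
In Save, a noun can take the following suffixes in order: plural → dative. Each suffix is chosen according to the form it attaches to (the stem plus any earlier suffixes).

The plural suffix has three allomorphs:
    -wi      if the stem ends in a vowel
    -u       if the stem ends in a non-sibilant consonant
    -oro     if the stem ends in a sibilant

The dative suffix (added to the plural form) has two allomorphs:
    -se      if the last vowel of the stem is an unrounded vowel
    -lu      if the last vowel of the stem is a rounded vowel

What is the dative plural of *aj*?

ajulu

Since the final sound of *aj* is /j/ (a non-sibilant consonant), it takes -u, giving *aju*.
The last vowel of the plural form *aju* is /u/, which is a rounded vowel, so the dative suffix is -lu, giving *ajulu*.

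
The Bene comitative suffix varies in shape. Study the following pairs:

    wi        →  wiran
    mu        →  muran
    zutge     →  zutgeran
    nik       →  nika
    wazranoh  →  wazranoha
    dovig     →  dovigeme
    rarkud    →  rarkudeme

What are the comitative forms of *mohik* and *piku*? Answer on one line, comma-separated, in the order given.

mohika, pikuran

Looking at the final sound of each stem: -a when the stem ends in a voiceless consonant (*nik*, *wazranoh*); -eme when the stem ends in a voiced consonant (*dovig*, *rarkud*); -ran when the stem ends in a vowel (*wi*, *mu*, *zutge*).
Since the final sound of *mohik* is /k/ (a voiceless consonant), it takes -a, giving *mohika*.
*piku* — final sound /u/ (a vowel) → -ran → *pikuran*.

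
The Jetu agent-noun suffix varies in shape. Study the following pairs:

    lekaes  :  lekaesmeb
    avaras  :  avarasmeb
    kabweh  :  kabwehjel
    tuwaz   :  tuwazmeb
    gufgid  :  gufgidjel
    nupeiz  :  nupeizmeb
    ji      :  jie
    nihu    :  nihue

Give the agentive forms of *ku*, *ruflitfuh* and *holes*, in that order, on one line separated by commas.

The suffix is conditioned by the final sound: -meb when the stem ends in a sibilant (*lekaes*, *avaras*, *tuwaz*, *nupeiz*); -jel when the stem ends in a non-sibilant consonant (*kabweh*, *gufgid*); -e when the stem ends in a vowel (*ji*, *nihu*).
*ku* — final sound /u/ (a vowel) → -e → *kue*.
The final sound of *ruflitfuh* is /h/, which is a non-sibilant consonant, so the suffix is -jel, giving *ruflitfuhjel*.
*holes* — final sound /s/ (a sibilant) → -meb → *holesmeb*.

kue, ruflitfuhjel, holesmeb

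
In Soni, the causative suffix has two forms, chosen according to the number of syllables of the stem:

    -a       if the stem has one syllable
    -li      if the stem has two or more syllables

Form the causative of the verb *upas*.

upasli

*upas* (2 syllables) → -li → *upasli*.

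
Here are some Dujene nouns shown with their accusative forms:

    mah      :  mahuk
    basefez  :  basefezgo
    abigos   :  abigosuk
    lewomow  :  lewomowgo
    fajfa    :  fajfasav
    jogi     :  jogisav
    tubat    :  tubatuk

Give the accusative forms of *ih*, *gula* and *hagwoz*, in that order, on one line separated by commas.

Looking at the final sound of each stem: -uk when the stem ends in a voiceless consonant (*mah*, *abigos*, *tubat*); -go when the stem ends in a voiced consonant (*basefez*, *lewomow*); -sav when the stem ends in a vowel (*fajfa*, *jogi*).
Since the final sound of *ih* is /h/ (a voiceless consonant), it takes -uk, giving *ihuk*.
*gula* — final sound /a/ (a vowel) → -sav → *gulasav*.
*hagwoz*: final sound = /z/, a voiced consonant → -go → *hagwozgo*.

ihuk, gulasav, hagwozgo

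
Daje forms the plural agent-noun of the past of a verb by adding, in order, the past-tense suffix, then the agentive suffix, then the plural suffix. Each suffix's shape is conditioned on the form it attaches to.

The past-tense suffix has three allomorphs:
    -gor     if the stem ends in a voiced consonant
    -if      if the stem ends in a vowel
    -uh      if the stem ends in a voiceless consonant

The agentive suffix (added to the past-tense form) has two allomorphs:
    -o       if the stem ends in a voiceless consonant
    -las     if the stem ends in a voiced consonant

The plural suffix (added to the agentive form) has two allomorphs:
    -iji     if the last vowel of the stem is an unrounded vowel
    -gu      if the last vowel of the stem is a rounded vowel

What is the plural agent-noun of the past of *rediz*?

*rediz*: final sound = /z/, a voiced consonant → -gor → *redizgor*.
The final consonant of the past-tense form *redizgor* is /r/, which is voiced, so the agentive suffix is -las, giving *redizgorlas*.
The agentive form *redizgorlas*: last vowel = /a/, an unrounded vowel → -iji → *redizgorlasiji*.

redizgorlasiji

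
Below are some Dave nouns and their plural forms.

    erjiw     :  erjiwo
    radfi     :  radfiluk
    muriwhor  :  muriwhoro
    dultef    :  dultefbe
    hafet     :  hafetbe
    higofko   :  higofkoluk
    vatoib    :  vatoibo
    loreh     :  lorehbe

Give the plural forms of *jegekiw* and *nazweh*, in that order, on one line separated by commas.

The alternation tracks the final sound of the stem — -be when the stem ends in a voiceless consonant (*dultef*, *hafet*, *loreh*); -o when the stem ends in a voiced consonant (*erjiw*, *muriwhor*, *vatoib*); -luk when the stem ends in a vowel (*radfi*, *higofko*).
*jegekiw*: final sound = /w/, a voiced consonant → -o → *jegekiwo*.
*nazweh* — final sound /h/ (a voiceless consonant) → -be → *nazwehbe*.

jegekiwo, nazwehbe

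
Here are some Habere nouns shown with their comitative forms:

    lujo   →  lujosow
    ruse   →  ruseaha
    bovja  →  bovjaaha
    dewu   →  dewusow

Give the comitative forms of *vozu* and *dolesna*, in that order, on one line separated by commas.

vozusow, dolesnaaha

Looking at the last vowel of each stem: -sow when the last vowel of the stem is a rounded vowel (*lujo*, *dewu*); -aha when the last vowel of the stem is an unrounded vowel (*ruse*, *bovja*).
*vozu*: last vowel = /u/, a rounded vowel → -sow → *vozusow*.
Since the last vowel of *dolesna* is /a/ (an unrounded vowel), it takes -aha, giving *dolesnaaha*.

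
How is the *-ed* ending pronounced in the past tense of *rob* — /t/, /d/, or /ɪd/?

/d/

The stem *rob* ends in a voiced sound other than /d/.
The -ed suffix is realized as /ɪd/ after /t, d/; as /t/ after other voiceless consonants; and as /d/ after other voiced sounds.
So -ed on *rob* is pronounced /d/.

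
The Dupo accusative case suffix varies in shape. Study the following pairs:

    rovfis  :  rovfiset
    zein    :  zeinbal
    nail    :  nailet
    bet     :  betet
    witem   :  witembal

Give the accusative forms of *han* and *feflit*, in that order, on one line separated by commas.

Looking at the final consonant of each stem: -bal when the stem ends in a nasal (*zein*, *witem*); -et when the stem ends in a non-nasal consonant (*rovfis*, *nail*, *bet*).
*han* — final consonant /n/ (a nasal) → -bal → *hanbal*.
*feflit* — final consonant /t/ (non-nasal) → -et → *feflitet*.

hanbal, feflitet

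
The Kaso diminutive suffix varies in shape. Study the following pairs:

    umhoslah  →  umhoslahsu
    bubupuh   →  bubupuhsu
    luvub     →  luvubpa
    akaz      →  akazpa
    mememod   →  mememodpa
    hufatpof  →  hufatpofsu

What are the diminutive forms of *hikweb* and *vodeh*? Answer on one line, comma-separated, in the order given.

hikwebpa, vodehsu

The pattern is voicing of the final consonant: -su when the stem ends in a voiceless consonant (*umhoslah*, *bubupuh*, *hufatpof*); -pa when the stem ends in a voiced consonant (*luvub*, *akaz*, *mememod*).
The final consonant of *hikweb* is /b/, which is voiced, so the suffix is -pa, giving *hikwebpa*.
*vodeh*: final consonant = /h/, voiceless → -su → *vodehsu*.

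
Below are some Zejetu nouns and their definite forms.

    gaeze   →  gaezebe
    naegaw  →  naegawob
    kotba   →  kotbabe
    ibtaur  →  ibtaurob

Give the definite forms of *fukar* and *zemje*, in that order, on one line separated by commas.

fukarob, zemjebe

The alternation tracks the final sound of the stem — -ob when the stem ends in a consonant (*naegaw*, *ibtaur*); -be when the stem ends in a vowel (*gaeze*, *kotba*).
The final sound of *fukar* is /r/, which is a consonant, so the suffix is -ob, giving *fukarob*.
The final sound of *zemje* is /e/, which is a vowel, so the suffix is -be, giving *zemjebe*.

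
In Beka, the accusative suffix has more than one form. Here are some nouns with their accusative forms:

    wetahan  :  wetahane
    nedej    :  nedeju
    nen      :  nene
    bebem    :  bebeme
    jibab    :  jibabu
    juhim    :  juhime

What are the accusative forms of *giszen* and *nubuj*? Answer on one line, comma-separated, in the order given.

The alternation tracks the final consonant of the stem — -e when the stem ends in a nasal (*wetahan*, *nen*, *bebem*, *juhim*); -u when the stem ends in a non-nasal consonant (*nedej*, *jibab*).
Since the final consonant of *giszen* is /n/ (a nasal), it takes -e, giving *giszene*.
*nubuj* — final consonant /j/ (non-nasal) → -u → *nubuju*.

giszene, nubuju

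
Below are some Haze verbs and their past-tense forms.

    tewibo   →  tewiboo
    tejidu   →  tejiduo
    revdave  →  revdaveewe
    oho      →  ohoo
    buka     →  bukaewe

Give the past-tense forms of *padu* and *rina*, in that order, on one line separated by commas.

paduo, rinaewe

The pattern is rounding harmony: -o when the last vowel of the stem is a rounded vowel (*tewibo*, *tejidu*, *oho*); -ewe when the last vowel of the stem is an unrounded vowel (*revdave*, *buka*).
Since the last vowel of *padu* is /u/ (a rounded vowel), it takes -o, giving *paduo*.
*rina*: last vowel = /a/, an unrounded vowel → -ewe → *rinaewe*.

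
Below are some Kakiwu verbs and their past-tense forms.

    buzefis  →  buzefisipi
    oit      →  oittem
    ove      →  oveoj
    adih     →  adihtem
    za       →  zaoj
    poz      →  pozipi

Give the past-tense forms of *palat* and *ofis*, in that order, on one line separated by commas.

The pattern is sibilance of the final sound: -ipi when the stem ends in a sibilant (*buzefis*, *poz*); -tem when the stem ends in a non-sibilant consonant (*oit*, *adih*); -oj when the stem ends in a vowel (*ove*, *za*).
The final sound of *palat* is /t/, which is a non-sibilant consonant, so the suffix is -tem, giving *palattem*.
*ofis*: final sound = /s/, a sibilant → -ipi → *ofisipi*.

palattem, ofisipi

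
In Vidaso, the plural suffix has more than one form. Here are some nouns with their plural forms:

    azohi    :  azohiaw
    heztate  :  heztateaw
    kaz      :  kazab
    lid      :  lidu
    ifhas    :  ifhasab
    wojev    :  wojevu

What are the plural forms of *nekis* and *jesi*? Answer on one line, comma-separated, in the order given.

nekisab, jesiaw

The alternation tracks the final sound of the stem — -ab when the stem ends in a sibilant (*kaz*, *ifhas*); -u when the stem ends in a non-sibilant consonant (*lid*, *wojev*); -aw when the stem ends in a vowel (*azohi*, *heztate*).
The final sound of *nekis* is /s/, which is a sibilant, so the suffix is -ab, giving *nekisab*.
The final sound of *jesi* is /i/, which is a vowel, so the suffix is -aw, giving *jesiaw*.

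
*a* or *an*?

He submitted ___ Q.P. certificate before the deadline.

The indefinite article is chosen by the initial *sound* of the following word, not its spelling.
The initialism *Q.P.* is read letter by letter; the first letter, Q, is pronounced /kjuː/, which begins with a consonant sound.
So the article is *a*: He submitted a Q.P. certificate before the deadline.

a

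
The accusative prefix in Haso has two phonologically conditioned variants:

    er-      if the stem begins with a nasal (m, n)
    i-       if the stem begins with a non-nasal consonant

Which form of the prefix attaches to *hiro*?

i-

The first consonant of *hiro* is /h/, which is non-nasal, so the prefix is i-.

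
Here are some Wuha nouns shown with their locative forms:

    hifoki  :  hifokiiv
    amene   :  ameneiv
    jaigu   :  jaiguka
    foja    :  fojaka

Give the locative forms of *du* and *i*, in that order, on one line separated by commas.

The alternation tracks the last vowel of the stem — -iv when the last vowel of the stem is a front vowel (*hifoki*, *amene*); -ka when the last vowel of the stem is a back vowel (*jaigu*, *foja*).
The last vowel of *du* is /u/, which is a back vowel, so the suffix is -ka, giving *duka*.
Since the last vowel of *i* is /i/ (a front vowel), it takes -iv, giving *iiv*.

duka, iiv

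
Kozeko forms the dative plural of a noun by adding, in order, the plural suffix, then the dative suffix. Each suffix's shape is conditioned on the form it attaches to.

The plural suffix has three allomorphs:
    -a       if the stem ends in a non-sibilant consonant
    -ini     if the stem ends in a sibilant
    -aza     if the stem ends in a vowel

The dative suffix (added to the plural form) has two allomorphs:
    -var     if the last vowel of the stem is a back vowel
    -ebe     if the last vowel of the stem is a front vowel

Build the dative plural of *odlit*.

Since the final sound of *odlit* is /t/ (a non-sibilant consonant), it takes -a, giving *odlita*.
The last vowel of the plural form *odlita* is /a/, which is a back vowel, so the dative suffix is -var, giving *odlitavar*.

odlitavar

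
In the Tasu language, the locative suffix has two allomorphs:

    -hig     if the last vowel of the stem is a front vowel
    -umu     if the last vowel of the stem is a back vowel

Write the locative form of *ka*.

kaumu

Since the last vowel of *ka* is /a/ (a back vowel), it takes -umu, giving *kaumu*.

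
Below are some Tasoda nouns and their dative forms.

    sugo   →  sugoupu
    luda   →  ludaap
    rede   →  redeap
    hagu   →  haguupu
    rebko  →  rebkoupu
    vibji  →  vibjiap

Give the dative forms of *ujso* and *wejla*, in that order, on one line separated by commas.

Looking at the last vowel of each stem: -upu when the last vowel of the stem is a rounded vowel (*sugo*, *hagu*, *rebko*); -ap when the last vowel of the stem is an unrounded vowel (*luda*, *rede*, *vibji*).
The last vowel of *ujso* is /o/, which is a rounded vowel, so the suffix is -upu, giving *ujsoupu*.
*wejla*: last vowel = /a/, an unrounded vowel → -ap → *wejlaap*.

ujsoupu, wejlaap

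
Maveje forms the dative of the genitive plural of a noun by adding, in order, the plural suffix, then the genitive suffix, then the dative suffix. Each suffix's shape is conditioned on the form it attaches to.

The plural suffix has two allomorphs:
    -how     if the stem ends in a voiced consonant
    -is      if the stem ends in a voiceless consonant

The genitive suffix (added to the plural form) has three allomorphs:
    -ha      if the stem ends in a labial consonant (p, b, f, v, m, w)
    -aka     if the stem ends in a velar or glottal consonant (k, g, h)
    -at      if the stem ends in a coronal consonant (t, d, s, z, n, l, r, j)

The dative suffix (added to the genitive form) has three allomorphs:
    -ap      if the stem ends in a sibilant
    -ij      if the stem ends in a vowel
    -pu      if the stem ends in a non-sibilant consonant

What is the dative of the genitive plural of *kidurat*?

kiduratisatpu

*kidurat*: final consonant = /t/, voiceless → -is → *kiduratis*.
The plural form *kiduratis*: final consonant = /s/, coronal → -at → *kiduratisat*.
Since the final sound of the genitive form *kiduratisat* is /t/ (a non-sibilant consonant), it takes -pu, giving *kiduratisatpu*.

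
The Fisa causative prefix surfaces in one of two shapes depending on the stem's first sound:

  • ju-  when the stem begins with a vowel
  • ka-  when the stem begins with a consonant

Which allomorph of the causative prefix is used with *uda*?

Since the first sound of *uda* is /u/ (a vowel), it takes ju-.

ju-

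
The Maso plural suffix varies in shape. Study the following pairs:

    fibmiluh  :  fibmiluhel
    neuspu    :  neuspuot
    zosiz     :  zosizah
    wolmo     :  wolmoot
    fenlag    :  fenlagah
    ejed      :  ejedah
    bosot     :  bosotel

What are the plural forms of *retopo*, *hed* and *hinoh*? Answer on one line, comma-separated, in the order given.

The alternation tracks the final sound of the stem — -el when the stem ends in a voiceless consonant (*fibmiluh*, *bosot*); -ah when the stem ends in a voiced consonant (*zosiz*, *fenlag*, *ejed*); -ot when the stem ends in a vowel (*neuspu*, *wolmo*).
Since the final sound of *retopo* is /o/ (a vowel), it takes -ot, giving *retopoot*.
Since the final sound of *hed* is /d/ (a voiced consonant), it takes -ah, giving *hedah*.
The final sound of *hinoh* is /h/, which is a voiceless consonant, so the suffix is -el, giving *hinohel*.

retopoot, hedah, hinohel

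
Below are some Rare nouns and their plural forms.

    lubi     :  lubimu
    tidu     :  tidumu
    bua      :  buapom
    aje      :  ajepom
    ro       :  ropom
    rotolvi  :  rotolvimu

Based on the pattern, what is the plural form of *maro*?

The alternation tracks the last vowel of the stem — -mu when the last vowel of the stem is a high vowel (*lubi*, *tidu*, *rotolvi*); -pom when the last vowel of the stem is a non-high vowel (*bua*, *aje*, *ro*).
The last vowel of *maro* is /o/, which is a non-high vowel, so the suffix is -pom, giving *maropom*.

maropom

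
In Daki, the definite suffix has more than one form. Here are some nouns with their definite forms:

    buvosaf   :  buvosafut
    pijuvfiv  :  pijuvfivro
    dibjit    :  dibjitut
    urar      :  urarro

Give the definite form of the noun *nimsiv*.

nimsivro

The alternation tracks the final consonant of the stem — -ut when the stem ends in a voiceless consonant (*buvosaf*, *dibjit*); -ro when the stem ends in a voiced consonant (*pijuvfiv*, *urar*).
*nimsiv*: final consonant = /v/, voiced → -ro → *nimsivro*.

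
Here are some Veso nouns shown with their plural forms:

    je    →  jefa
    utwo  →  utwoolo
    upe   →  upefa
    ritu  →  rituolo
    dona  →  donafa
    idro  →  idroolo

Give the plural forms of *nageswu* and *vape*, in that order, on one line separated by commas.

nageswuolo, vapefa

Looking at the last vowel of each stem: -olo when the last vowel of the stem is a rounded vowel (*utwo*, *ritu*, *idro*); -fa when the last vowel of the stem is an unrounded vowel (*je*, *upe*, *dona*).
Since the last vowel of *nageswu* is /u/ (a rounded vowel), it takes -olo, giving *nageswuolo*.
Since the last vowel of *vape* is /e/ (an unrounded vowel), it takes -fa, giving *vapefa*.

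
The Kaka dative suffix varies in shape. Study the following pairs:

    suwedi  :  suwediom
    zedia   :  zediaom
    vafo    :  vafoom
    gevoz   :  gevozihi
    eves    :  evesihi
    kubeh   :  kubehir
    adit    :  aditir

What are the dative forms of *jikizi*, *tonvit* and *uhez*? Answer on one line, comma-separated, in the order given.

jikiziom, tonvitir, uhezihi

The suffix is conditioned by the final sound: -ihi when the stem ends in a sibilant (*gevoz*, *eves*); -ir when the stem ends in a non-sibilant consonant (*kubeh*, *adit*); -om when the stem ends in a vowel (*suwedi*, *zedia*, *vafo*).
*jikizi*: final sound = /i/, a vowel → -om → *jikiziom*.
The final sound of *tonvit* is /t/, which is a non-sibilant consonant, so the suffix is -ir, giving *tonvitir*.
*uhez* — final sound /z/ (a sibilant) → -ihi → *uhezihi*.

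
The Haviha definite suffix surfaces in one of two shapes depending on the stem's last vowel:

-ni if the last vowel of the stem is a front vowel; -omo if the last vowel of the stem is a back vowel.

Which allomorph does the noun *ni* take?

*ni* — last vowel /i/ (a front vowel) → -ni.

-ni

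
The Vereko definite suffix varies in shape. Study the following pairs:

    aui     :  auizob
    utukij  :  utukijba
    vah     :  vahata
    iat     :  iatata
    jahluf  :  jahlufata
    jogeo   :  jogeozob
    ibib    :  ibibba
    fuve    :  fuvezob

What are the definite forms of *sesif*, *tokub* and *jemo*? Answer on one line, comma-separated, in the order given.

sesifata, tokubba, jemozob

The suffix is conditioned by the final sound: -ata when the stem ends in a voiceless consonant (*vah*, *iat*, *jahluf*); -ba when the stem ends in a voiced consonant (*utukij*, *ibib*); -zob when the stem ends in a vowel (*aui*, *jogeo*, *fuve*).
*sesif* — final sound /f/ (a voiceless consonant) → -ata → *sesifata*.
Since the final sound of *tokub* is /b/ (a voiced consonant), it takes -ba, giving *tokubba*.
*jemo*: final sound = /o/, a vowel → -zob → *jemozob*.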